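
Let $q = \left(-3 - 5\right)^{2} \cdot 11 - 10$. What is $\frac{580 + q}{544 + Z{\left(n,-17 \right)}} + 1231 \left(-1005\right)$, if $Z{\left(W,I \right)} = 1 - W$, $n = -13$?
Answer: $- \frac{345165608}{279} \approx -1.2372 \cdot 10^{6}$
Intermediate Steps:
$q = 694$ ($q = \left(-8\right)^{2} \cdot 11 - 10 = 64 \cdot 11 - 10 = 704 - 10 = 694$)
$\frac{580 + q}{544 + Z{\left(n,-17 \right)}} + 1231 \left(-1005\right) = \frac{580 + 694}{544 + \left(1 - -13\right)} + 1231 \left(-1005\right) = \frac{1274}{544 + \left(1 + 13\right)} - 1237155 = \frac{1274}{544 + 14} - 1237155 = \frac{1274}{558} - 1237155 = 1274 \cdot \frac{1}{558} - 1237155 = \frac{637}{279} - 1237155 = - \frac{345165608}{279}$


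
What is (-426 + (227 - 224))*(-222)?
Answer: 93906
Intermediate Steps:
(-426 + (227 - 224))*(-222) = (-426 + 3)*(-222) = -423*(-222) = 93906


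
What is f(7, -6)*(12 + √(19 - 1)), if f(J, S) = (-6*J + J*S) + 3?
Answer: -972 - 243*√2 ≈ -1315.7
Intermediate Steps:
f(J, S) = 3 - 6*J + J*S
f(7, -6)*(12 + √(19 - 1)) = (3 - 6*7 + 7*(-6))*(12 + √(19 - 1)) = (3 - 42 - 42)*(12 + √18) = -81*(12 + 3*√2) = -972 - 243*√2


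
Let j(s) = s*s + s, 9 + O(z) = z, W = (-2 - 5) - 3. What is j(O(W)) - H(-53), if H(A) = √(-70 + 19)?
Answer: 342 - I*√51 ≈ 342.0 - 7.1414*I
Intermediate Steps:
W = -10 (W = -7 - 3 = -10)
O(z) = -9 + z
j(s) = s + s² (j(s) = s² + s = s + s²)
H(A) = I*√51 (H(A) = √(-51) = I*√51)
j(O(W)) - H(-53) = (-9 - 10)*(1 + (-9 - 10)) - I*√51 = -19*(1 - 19) - I*√51 = -19*(-18) - I*√51 = 342 - I*√51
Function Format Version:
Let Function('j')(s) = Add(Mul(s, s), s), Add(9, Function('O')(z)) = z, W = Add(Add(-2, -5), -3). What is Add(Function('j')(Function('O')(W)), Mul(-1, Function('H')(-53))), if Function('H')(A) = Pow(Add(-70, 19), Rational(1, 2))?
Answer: Add(342, Mul(-1, I, Pow(51, Rational(1, 2)))) ≈ Add(342.00, Mul(-7.1414, I))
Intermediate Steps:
W = -10 (W = Add(-7, -3) = -10)
Function('O')(z) = Add(-9, z)
Function('j')(s) = Add(s, Pow(s, 2)) (Function('j')(s) = Add(Pow(s, 2), s) = Add(s, Pow(s, 2)))
Function('H')(A) = Mul(I, Pow(51, Rational(1, 2))) (Function('H')(A) = Pow(-51, Rational(1, 2)) = Mul(I, Pow(51, Rational(1, 2))))
Add(Function('j')(Function('O')(W)), Mul(-1, Function('H')(-53))) = Add(Mul(Add(-9, -10), Add(1, Add(-9, -10))), Mul(-1, Mul(I, Pow(51, Rational(1, 2))))) = Add(Mul(-19, Add(1, -19)), Mul(-1, I, Pow(51, Rational(1, 2)))) = Add(Mul(-19, -18), Mul(-1, I, Pow(51, Rational(1, 2)))) = Add(342, Mul(-1, I, Pow(51, Rational(1, 2))))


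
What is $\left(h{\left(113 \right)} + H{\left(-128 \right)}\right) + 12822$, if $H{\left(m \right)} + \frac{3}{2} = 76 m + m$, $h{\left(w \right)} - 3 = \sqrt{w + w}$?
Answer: $\frac{5935}{2} + \sqrt{226} \approx 2982.5$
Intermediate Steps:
$h{\left(w \right)} = 3 + \sqrt{2} \sqrt{w}$ ($h{\left(w \right)} = 3 + \sqrt{w + w} = 3 + \sqrt{2 w} = 3 + \sqrt{2} \sqrt{w}$)
$H{\left(m \right)} = - \frac{3}{2} + 77 m$ ($H{\left(m \right)} = - \frac{3}{2} + \left(76 m + m\right) = - \frac{3}{2} + 77 m$)
$\left(h{\left(113 \right)} + H{\left(-128 \right)}\right) + 12822 = \left(\left(3 + \sqrt{2} \sqrt{113}\right) + \left(- \frac{3}{2} + 77 \left(-128\right)\right)\right) + 12822 = \left(\left(3 + \sqrt{226}\right) - \frac{19715}{2}\right) + 12822 = \left(- \frac{19709}{2} + \sqrt{226}\right) + 12822 = \frac{5935}{2} + \sqrt{226}$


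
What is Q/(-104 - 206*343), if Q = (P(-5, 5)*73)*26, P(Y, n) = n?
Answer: -4745/35381 ≈ -0.13411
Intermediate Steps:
Q = 9490 (Q = (5*73)*26 = 365*26 = 9490)
Q/(-104 - 206*343) = 9490/(-104 - 206*343) = 9490/(-104 - 70658) = 9490/(-70762) = 9490*(-1/70762) = -4745/35381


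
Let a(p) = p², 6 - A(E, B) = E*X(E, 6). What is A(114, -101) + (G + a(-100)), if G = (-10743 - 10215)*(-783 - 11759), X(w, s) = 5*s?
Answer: 262861822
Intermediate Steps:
A(E, B) = 6 - 30*E (A(E, B) = 6 - E*5*6 = 6 - E*30 = 6 - 30*E)
G = 262855236 (G = -20958*(-12542) = 262855236)
A(114, -101) + (G + a(-100)) = (6 - 30*114) + (262855236 + (-100)²) = (6 - 3420) + (262855236 + 10000) = -3414 + 262865236 = 262861822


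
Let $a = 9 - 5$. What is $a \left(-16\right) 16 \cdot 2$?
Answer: $-2048$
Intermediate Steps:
$a = 4$
$a \left(-16\right) 16 \cdot 2 = 4 \left(-16\right) 16 \cdot 2 = \left(-64\right) 32 = -2048$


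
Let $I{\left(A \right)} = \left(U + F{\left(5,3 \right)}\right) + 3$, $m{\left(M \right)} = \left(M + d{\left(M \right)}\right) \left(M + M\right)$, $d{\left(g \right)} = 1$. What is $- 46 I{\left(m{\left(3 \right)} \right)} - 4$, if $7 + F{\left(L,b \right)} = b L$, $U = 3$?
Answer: $-648$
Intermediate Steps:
$F{\left(L,b \right)} = -7 + L b$ ($F{\left(L,b \right)} = -7 + b L = -7 + L b$)
$m{\left(M \right)} = 2 M \left(1 + M\right)$ ($m{\left(M \right)} = \left(M + 1\right) \left(M + M\right) = \left(1 + M\right) 2 M = 2 M \left(1 + M\right)$)
$I{\left(A \right)} = 14$ ($I{\left(A \right)} = \left(3 + \left(-7 + 5 \cdot 3\right)\right) + 3 = \left(3 + \left(-7 + 15\right)\right) + 3 = \left(3 + 8\right) + 3 = 11 + 3 = 14$)
$- 46 I{\left(m{\left(3 \right)} \right)} - 4 = \left(-46\right) 14 - 4 = -644 - 4 = -648$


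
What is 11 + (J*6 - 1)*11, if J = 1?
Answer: 66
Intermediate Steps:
11 + (J*6 - 1)*11 = 11 + (1*6 - 1)*11 = 11 + (6 - 1)*11 = 11 + 5*11 = 11 + 55 = 66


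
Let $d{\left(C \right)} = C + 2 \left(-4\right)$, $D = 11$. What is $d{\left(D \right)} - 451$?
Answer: $-448$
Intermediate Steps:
$d{\left(C \right)} = -8 + C$ ($d{\left(C \right)} = C - 8 = -8 + C$)
$d{\left(D \right)} - 451 = \left(-8 + 11\right) - 451 = 3 - 451 = -448$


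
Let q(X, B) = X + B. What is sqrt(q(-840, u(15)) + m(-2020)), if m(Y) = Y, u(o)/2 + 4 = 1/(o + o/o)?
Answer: I*sqrt(45886)/4 ≈ 53.553*I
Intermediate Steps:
u(o) = -8 + 2/(1 + o) (u(o) = -8 + 2/(o + o/o) = -8 + 2/(o + 1) = -8 + 2/(1 + o))
q(X, B) = B + X
sqrt(q(-840, u(15)) + m(-2020)) = sqrt((2*(-3 - 4*15)/(1 + 15) - 840) - 2020) = sqrt((2*(-3 - 60)/16 - 840) - 2020) = sqrt((2*(1/16)*(-63) - 840) - 2020) = sqrt((-63/8 - 840) - 2020) = sqrt(-6783/8 - 2020) = sqrt(-22943/8) = I*sqrt(45886)/4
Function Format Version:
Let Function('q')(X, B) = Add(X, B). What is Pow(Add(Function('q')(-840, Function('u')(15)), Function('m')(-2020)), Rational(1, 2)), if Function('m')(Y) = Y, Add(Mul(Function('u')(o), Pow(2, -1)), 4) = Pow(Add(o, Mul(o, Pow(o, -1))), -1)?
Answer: Mul(Rational(1, 4), I, Pow(45886, Rational(1, 2))) ≈ Mul(53.553, I)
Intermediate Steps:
Function('u')(o) = Add(-8, Mul(2, Pow(Add(1, o), -1))) (Function('u')(o) = Add(-8, Mul(2, Pow(Add(o, Mul(o, Pow(o, -1))), -1))) = Add(-8, Mul(2, Pow(Add(o, 1), -1))) = Add(-8, Mul(2, Pow(Add(1, o), -1))))
Function('q')(X, B) = Add(B, X)
Pow(Add(Function('q')(-840, Function('u')(15)), Function('m')(-2020)), Rational(1, 2)) = Pow(Add(Add(Mul(2, Pow(Add(1, 15), -1), Add(-3, Mul(-4, 15))), -840), -2020), Rational(1, 2)) = Pow(Add(Add(Mul(2, Pow(16, -1), Add(-3, -60)), -840), -2020), Rational(1, 2)) = Pow(Add(Add(Mul(2, Rational(1, 16), -63), -840), -2020), Rational(1, 2)) = Pow(Add(Add(Rational(-63, 8), -840), -2020), Rational(1, 2)) = Pow(Add(Rational(-6783, 8), -2020), Rational(1, 2)) = Pow(Rational(-22943, 8), Rational(1, 2)) = Mul(Rational(1, 4), I, Pow(45886, Rational(1, 2)))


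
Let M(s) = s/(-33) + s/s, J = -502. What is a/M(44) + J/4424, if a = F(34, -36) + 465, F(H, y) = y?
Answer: -2847095/2212 ≈ -1287.1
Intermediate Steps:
M(s) = 1 - s/33 (M(s) = s*(-1/33) + 1 = -s/33 + 1 = 1 - s/33)
a = 429 (a = -36 + 465 = 429)
a/M(44) + J/4424 = 429/(1 - 1/33*44) - 502/4424 = 429/(1 - 4/3) - 502*1/4424 = 429/(-1/3) - 251/2212 = 429*(-3) - 251/2212 = -1287 - 251/2212 = -2847095/2212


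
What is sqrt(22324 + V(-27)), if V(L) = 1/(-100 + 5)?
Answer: sqrt(201474005)/95 ≈ 149.41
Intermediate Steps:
V(L) = -1/95 (V(L) = 1/(-95) = -1/95)
sqrt(22324 + V(-27)) = sqrt(22324 - 1/95) = sqrt(2120779/95) = sqrt(201474005)/95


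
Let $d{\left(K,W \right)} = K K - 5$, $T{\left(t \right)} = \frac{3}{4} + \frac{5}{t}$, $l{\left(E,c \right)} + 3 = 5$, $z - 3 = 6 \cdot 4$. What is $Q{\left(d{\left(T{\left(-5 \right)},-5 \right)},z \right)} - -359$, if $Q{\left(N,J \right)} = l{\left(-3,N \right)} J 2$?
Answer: $467$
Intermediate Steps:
$z = 27$ ($z = 3 + 6 \cdot 4 = 3 + 24 = 27$)
$l{\left(E,c \right)} = 2$ ($l{\left(E,c \right)} = -3 + 5 = 2$)
$T{\left(t \right)} = \frac{3}{4} + \frac{5}{t}$ ($T{\left(t \right)} = 3 \cdot \frac{1}{4} + \frac{5}{t} = \frac{3}{4} + \frac{5}{t}$)
$d{\left(K,W \right)} = -5 + K^{2}$ ($d{\left(K,W \right)} = K^{2} - 5 = -5 + K^{2}$)
$Q{\left(N,J \right)} = 4 J$ ($Q{\left(N,J \right)} = 2 J 2 = 4 J$)
$Q{\left(d{\left(T{\left(-5 \right)},-5 \right)},z \right)} - -359 = 4 \cdot 27 - -359 = 108 + 359 = 467$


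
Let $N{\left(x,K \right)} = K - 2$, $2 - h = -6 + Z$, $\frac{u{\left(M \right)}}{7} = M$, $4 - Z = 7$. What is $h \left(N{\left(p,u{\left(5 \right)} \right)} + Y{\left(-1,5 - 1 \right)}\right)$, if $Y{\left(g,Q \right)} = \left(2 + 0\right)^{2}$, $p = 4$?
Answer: $407$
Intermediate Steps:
$Z = -3$ ($Z = 4 - 7 = -3$)
$u{\left(M \right)} = 7 M$
$Y{\left(g,Q \right)} = 4$ ($Y{\left(g,Q \right)} = 2^{2} = 4$)
$h = 11$ ($h = 2 - \left(-6 - 3\right) = 2 - -9 = 2 + 9 = 11$)
$N{\left(x,K \right)} = -2 + K$
$h \left(N{\left(p,u{\left(5 \right)} \right)} + Y{\left(-1,5 - 1 \right)}\right) = 11 \left(\left(-2 + 7 \cdot 5\right) + 4\right) = 11 \left(\left(-2 + 35\right) + 4\right) = 11 \left(33 + 4\right) = 11 \cdot 37 = 407$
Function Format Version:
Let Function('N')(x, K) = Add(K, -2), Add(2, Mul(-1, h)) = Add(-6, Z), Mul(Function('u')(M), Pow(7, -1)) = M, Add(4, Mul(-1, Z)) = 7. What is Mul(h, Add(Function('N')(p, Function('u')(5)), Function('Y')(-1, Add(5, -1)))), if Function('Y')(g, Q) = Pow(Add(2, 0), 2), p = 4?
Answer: 407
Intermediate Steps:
Z = -3 (Z = Add(4, Mul(-1, 7)) = Add(4, -7) = -3)
Function('u')(M) = Mul(7, M)
Function('Y')(g, Q) = 4 (Function('Y')(g, Q) = Pow(2, 2) = 4)
h = 11 (h = Add(2, Mul(-1, Add(-6, -3))) = Add(2, Mul(-1, -9)) = Add(2, 9) = 11)
Function('N')(x, K) = Add(-2, K)
Mul(h, Add(Function('N')(p, Function('u')(5)), Function('Y')(-1, Add(5, -1)))) = Mul(11, Add(Add(-2, Mul(7, 5)), 4)) = Mul(11, Add(Add(-2, 35), 4)) = Mul(11, Add(33, 4)) = Mul(11, 37) = 407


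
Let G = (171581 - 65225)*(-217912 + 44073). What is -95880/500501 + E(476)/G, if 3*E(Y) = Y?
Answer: -1329531154946059/6940254930872013 ≈ -0.19157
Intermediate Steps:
G = -18488820684 (G = 106356*(-173839) = -18488820684)
E(Y) = Y/3
-95880/500501 + E(476)/G = -95880/500501 + ((1/3)*476)/(-18488820684) = -95880*1/500501 + (476/3)*(-1/18488820684) = -95880/500501 - 119/13866615513 = -1329531154946059/6940254930872013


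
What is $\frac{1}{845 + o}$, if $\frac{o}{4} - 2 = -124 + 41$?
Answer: $\frac{1}{521} \approx 0.0019194$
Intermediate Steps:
$o = -324$ ($o = 8 + 4 \left(-124 + 41\right) = 8 + 4 \left(-83\right) = 8 - 332 = -324$)
$\frac{1}{845 + o} = \frac{1}{845 - 324} = \frac{1}{521}$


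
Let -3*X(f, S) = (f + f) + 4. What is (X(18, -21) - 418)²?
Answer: 1674436/9 ≈ 1.8605e+5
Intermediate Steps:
X(f, S) = -4/3 - 2*f/3 (X(f, S) = -((f + f) + 4)/3 = -(2*f + 4)/3 = -(4 + 2*f)/3 = -4/3 - 2*f/3)
(X(18, -21) - 418)² = ((-4/3 - ⅔*18) - 418)² = ((-4/3 - 12) - 418)² = (-40/3 - 418)² = (-1294/3)² = 1674436/9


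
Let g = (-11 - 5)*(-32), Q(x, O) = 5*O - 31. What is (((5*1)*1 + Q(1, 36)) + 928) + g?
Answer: 1594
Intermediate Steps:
Q(x, O) = -31 + 5*O
g = 512 (g = -16*(-32) = 512)
(((5*1)*1 + Q(1, 36)) + 928) + g = (((5*1)*1 + (-31 + 5*36)) + 928) + 512 = ((5*1 + (-31 + 180)) + 928) + 512 = ((5 + 149) + 928) + 512 = (154 + 928) + 512 = 1082 + 512 = 1594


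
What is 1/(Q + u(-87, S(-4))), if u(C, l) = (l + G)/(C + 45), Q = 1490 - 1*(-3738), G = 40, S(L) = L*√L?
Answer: 288141/1506126730 - 21*I/3012253460 ≈ 0.00019131 - 6.9715e-9*I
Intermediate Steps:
S(L) = L^(3/2)
Q = 5228 (Q = 1490 + 3738 = 5228)
u(C, l) = (40 + l)/(45 + C) (u(C, l) = (l + 40)/(C + 45) = (40 + l)/(45 + C))
1/(Q + u(-87, S(-4))) = 1/(5228 + (40 + (-4)^(3/2))/(45 - 87)) = 1/(5228 + (40 - 8*I)/(-42)) = 1/(5228 - (40 - 8*I)/42) = 1/(5228 + (-20/21 + 4*I/21)) = 1/(109768/21 + 4*I/21) = 441*(109768/21 - 4*I/21)/12049013840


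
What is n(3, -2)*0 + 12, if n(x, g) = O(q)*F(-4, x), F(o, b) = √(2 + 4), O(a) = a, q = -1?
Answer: 12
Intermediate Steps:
F(o, b) = √6
n(x, g) = -√6
n(3, -2)*0 + 12 = -√6*0 + 12 = 0 + 12 = 12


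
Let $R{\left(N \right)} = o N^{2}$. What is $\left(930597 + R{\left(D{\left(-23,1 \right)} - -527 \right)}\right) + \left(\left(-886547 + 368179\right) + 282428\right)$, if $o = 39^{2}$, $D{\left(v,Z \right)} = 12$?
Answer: $442577098$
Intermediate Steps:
$o = 1521$
$R{\left(N \right)} = 1521 N^{2}$
$\left(930597 + R{\left(D{\left(-23,1 \right)} - -527 \right)}\right) + \left(\left(-886547 + 368179\right) + 282428\right) = \left(930597 + 1521 \left(12 - -527\right)^{2}\right) + \left(\left(-886547 + 368179\right) + 282428\right) = \left(930597 + 1521 \left(12 + 527\right)^{2}\right) + \left(-518368 + 282428\right) = \left(930597 + 1521 \cdot 539^{2}\right) - 235940 = \left(930597 + 1521 \cdot 290521\right) - 235940 = \left(930597 + 441882441\right) - 235940 = 442813038 - 235940 = 442577098$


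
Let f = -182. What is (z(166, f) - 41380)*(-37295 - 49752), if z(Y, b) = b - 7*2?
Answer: 3619066072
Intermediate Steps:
z(Y, b) = -14 + b (z(Y, b) = b - 14 = -14 + b)
(z(166, f) - 41380)*(-37295 - 49752) = ((-14 - 182) - 41380)*(-37295 - 49752) = (-196 - 41380)*(-87047) = -41576*(-87047) = 3619066072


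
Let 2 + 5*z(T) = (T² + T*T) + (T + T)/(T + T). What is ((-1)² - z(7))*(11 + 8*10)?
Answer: -8372/5 ≈ -1674.4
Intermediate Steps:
z(T) = -⅕ + 2*T²/5 (z(T) = -⅖ + ((T² + T*T) + (T + T)/(T + T))/5 = -⅖ + ((T² + T²) + (2*T)/((2*T)))/5 = -⅖ + (2*T² + (2*T)*(1/(2*T)))/5 = -⅖ + (2*T² + 1)/5 = -⅖ + (1 + 2*T²)/5 = -⅖ + (⅕ + 2*T²/5) = -⅕ + 2*T²/5)
((-1)² - z(7))*(11 + 8*10) = ((-1)² - (-⅕ + (⅖)*7²))*(11 + 8*10) = (1 - (-⅕ + (⅖)*49))*(11 + 80) = (1 - (-⅕ + 98/5))*91 = (1 - 1*97/5)*91 = (1 - 97/5)*91 = -92/5*91 = -8372/5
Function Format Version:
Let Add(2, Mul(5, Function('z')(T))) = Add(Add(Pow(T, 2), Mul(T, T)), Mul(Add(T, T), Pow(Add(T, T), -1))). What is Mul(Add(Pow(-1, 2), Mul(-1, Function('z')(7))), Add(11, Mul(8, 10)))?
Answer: Rational(-8372, 5) ≈ -1674.4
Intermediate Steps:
Function('z')(T) = Add(Rational(-1, 5), Mul(Rational(2, 5), Pow(T, 2))) (Function('z')(T) = Add(Rational(-2, 5), Mul(Rational(1, 5), Add(Add(Pow(T, 2), Mul(T, T)), Mul(Add(T, T), Pow(Add(T, T), -1))))) = Add(Rational(-2, 5), Mul(Rational(1, 5), Add(Add(Pow(T, 2), Pow(T, 2)), Mul(Mul(2, T), Pow(Mul(2, T), -1))))) = Add(Rational(-2, 5), Mul(Rational(1, 5), Add(Mul(2, Pow(T, 2)), Mul(Mul(2, T), Mul(Rational(1, 2), Pow(T, -1)))))) = Add(Rational(-2, 5), Mul(Rational(1, 5), Add(Mul(2, Pow(T, 2)), 1))) = Add(Rational(-2, 5), Mul(Rational(1, 5), Add(1, Mul(2, Pow(T, 2))))) = Add(Rational(-2, 5), Add(Rational(1, 5), Mul(Rational(2, 5), Pow(T, 2)))) = Add(Rational(-1, 5), Mul(Rational(2, 5), Pow(T, 2))))
Mul(Add(Pow(-1, 2), Mul(-1, Function('z')(7))), Add(11, Mul(8, 10))) = Mul(Add(Pow(-1, 2), Mul(-1, Add(Rational(-1, 5), Mul(Rational(2, 5), Pow(7, 2))))), Add(11, Mul(8, 10))) = Mul(Add(1, Mul(-1, Add(Rational(-1, 5), Mul(Rational(2, 5), 49)))), Add(11, 80)) = Mul(Add(1, Mul(-1, Add(Rational(-1, 5), Rational(98, 5)))), 91) = Mul(Add(1, Mul(-1, Rational(97, 5))), 91) = Mul(Add(1, Rational(-97, 5)), 91) = Mul(Rational(-92, 5), 91) = Rational(-8372, 5)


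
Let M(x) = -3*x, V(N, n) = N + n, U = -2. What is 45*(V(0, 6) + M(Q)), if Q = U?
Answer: 540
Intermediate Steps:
Q = -2
45*(V(0, 6) + M(Q)) = 45*((0 + 6) - 3*(-2)) = 45*(6 + 6) = 45*12 = 540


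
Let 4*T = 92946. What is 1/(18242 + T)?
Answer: 2/82957 ≈ 2.4109e-5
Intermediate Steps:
T = 46473/2 (T = (¼)*92946 = 46473/2 ≈ 23237.)
1/(18242 + T) = 1/(18242 + 46473/2) = 1/(82957/2) = 2/82957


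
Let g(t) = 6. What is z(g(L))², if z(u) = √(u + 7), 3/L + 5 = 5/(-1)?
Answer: 13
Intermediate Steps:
L = -3/10 (L = 3/(-5 + 5/(-1)) = 3/(-5 + 5*(-1)) = 3/(-5 - 5) = 3/(-10) = 3*(-⅒) = -3/10 ≈ -0.30000)
z(u) = √(7 + u)
z(g(L))² = (√(7 + 6))² = (√13)² = 13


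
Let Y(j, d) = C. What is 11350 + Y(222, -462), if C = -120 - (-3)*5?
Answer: 11245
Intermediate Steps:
C = -105 (C = -120 - 1*(-15) = -120 + 15 = -105)
Y(j, d) = -105
11350 + Y(222, -462) = 11350 - 105 = 11245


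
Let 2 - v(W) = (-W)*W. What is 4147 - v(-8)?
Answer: 4081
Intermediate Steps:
v(W) = 2 + W² (v(W) = 2 - (-W)*W = 2 - (-1)*W² = 2 + W²)
4147 - v(-8) = 4147 - (2 + (-8)²) = 4147 - (2 + 64) = 4147 - 1*66 = 4147 - 66 = 4081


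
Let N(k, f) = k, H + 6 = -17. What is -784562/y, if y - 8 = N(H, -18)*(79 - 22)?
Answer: 784562/1303 ≈ 602.12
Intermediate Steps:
H = -23 (H = -6 - 17 = -23)
y = -1303 (y = 8 - 23*(79 - 22) = 8 - 23*57 = 8 - 1311 = -1303)
-784562/y = -784562/(-1303) = -784562*(-1/1303) = 784562/1303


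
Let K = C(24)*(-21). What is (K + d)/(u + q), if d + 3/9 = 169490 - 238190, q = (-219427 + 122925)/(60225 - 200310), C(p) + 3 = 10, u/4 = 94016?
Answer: -4822239345/26340510971 ≈ -0.18307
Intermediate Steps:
u = 376064 (u = 4*94016 = 376064)
C(p) = 7 (C(p) = -3 + 10 = 7)
K = -147 (K = 7*(-21) = -147)
q = 96502/140085 (q = -96502/(-140085) = -96502*(-1/140085) = 96502/140085 ≈ 0.68888)
d = -206101/3 (d = -1/3 + (169490 - 238190) = -1/3 - 68700 = -206101/3 ≈ -68700.)
(K + d)/(u + q) = (-147 - 206101/3)/(376064 + 96502/140085) = -206542/(3*52681021942/140085) = -206542/3*140085/52681021942 = -4822239345/26340510971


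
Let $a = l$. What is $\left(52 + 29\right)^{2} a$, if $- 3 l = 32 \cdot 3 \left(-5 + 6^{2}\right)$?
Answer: $-6508512$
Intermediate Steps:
$l = -992$ ($l = - \frac{32 \cdot 3 \left(-5 + 6^{2}\right)}{3} = - \frac{32 \cdot 3 \left(-5 + 36\right)}{3} = - \frac{32 \cdot 3 \cdot 31}{3} = - \frac{32 \cdot 93}{3} = \left(- \frac{1}{3}\right) 2976 = -992$)
$a = -992$
$\left(52 + 29\right)^{2} a = \left(52 + 29\right)^{2} \left(-992\right) = 81^{2} \left(-992\right) = 6561 \left(-992\right) = -6508512$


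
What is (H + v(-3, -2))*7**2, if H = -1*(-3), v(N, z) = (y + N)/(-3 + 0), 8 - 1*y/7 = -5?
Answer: -3871/3 ≈ -1290.3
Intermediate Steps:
y = 91 (y = 56 - 7*(-5) = 56 + 35 = 91)
v(N, z) = -91/3 - N/3 (v(N, z) = (91 + N)/(-3 + 0) = (91 + N)/(-3) = (91 + N)*(-1/3) = -91/3 - N/3)
H = 3
(H + v(-3, -2))*7**2 = (3 + (-91/3 - 1/3*(-3)))*7**2 = (3 + (-91/3 + 1))*49 = (3 - 88/3)*49 = -79/3*49 = -3871/3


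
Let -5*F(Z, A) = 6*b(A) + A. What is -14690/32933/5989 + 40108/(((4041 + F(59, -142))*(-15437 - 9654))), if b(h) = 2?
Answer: -83272331102/178114512513553 ≈ -0.00046752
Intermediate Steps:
F(Z, A) = -12/5 - A/5 (F(Z, A) = -(6*2 + A)/5 = -(12 + A)/5 = -12/5 - A/5)
-14690/32933/5989 + 40108/(((4041 + F(59, -142))*(-15437 - 9654))) = -14690/32933/5989 + 40108/(((4041 + (-12/5 - 1/5*(-142)))*(-15437 - 9654))) = -14690*1/32933*(1/5989) + 40108/(((4041 + (-12/5 + 142/5))*(-25091))) = -14690/32933*1/5989 + 40108/(((4041 + 26)*(-25091))) = -130/1745449 + 40108/((4067*(-25091))) = -130/1745449 + 40108/(-102045097) = -130/1745449 + 40108*(-1/102045097) = -130/1745449 - 40108/102045097 = -83272331102/178114512513553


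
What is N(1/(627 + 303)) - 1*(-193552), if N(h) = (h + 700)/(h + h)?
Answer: 1038105/2 ≈ 5.1905e+5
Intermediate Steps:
N(h) = (700 + h)/(2*h) (N(h) = (700 + h)/((2*h)) = (700 + h)*(1/(2*h)) = (700 + h)/(2*h))
N(1/(627 + 303)) - 1*(-193552) = (700 + 1/(627 + 303))/(2*(1/(627 + 303))) - 1*(-193552) = (700 + 1/930)/(2*(1/930)) + 193552 = (½)*930*(651001/930) + 193552 = 651001/2 + 193552 = 1038105/2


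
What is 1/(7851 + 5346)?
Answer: 1/13197 ≈ 7.5775e-5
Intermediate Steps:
1/(7851 + 5346) = 1/13197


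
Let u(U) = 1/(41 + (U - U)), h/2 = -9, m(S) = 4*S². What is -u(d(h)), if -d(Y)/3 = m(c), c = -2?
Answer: -1/41 ≈ -0.024390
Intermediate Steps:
h = -18 (h = 2*(-9) = -18)
d(Y) = -48 (d(Y) = -12*(-2)² = -12*4 = -3*16 = -48)
u(U) = 1/41 (u(U) = 1/(41 + 0) = 1/41)
-u(d(h)) = -1*1/41 = -1/41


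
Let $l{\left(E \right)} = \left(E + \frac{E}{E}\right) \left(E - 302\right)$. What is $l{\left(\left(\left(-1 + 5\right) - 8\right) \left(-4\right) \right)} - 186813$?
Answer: $-191675$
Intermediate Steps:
$l{\left(E \right)} = \left(1 + E\right) \left(-302 + E\right)$ ($l{\left(E \right)} = \left(E + 1\right) \left(-302 + E\right) = \left(1 + E\right) \left(-302 + E\right)$)
$l{\left(\left(\left(-1 + 5\right) - 8\right) \left(-4\right) \right)} - 186813 = \left(-302 + \left(\left(\left(-1 + 5\right) - 8\right) \left(-4\right)\right)^{2} - 301 \left(\left(-1 + 5\right) - 8\right) \left(-4\right)\right) - 186813 = \left(-302 + \left(\left(4 - 8\right) \left(-4\right)\right)^{2} - 301 \left(4 - 8\right) \left(-4\right)\right) - 186813 = \left(-302 + \left(\left(-4\right) \left(-4\right)\right)^{2} - 301 \left(\left(-4\right) \left(-4\right)\right)\right) - 186813 = \left(-302 + 16^{2} - 4816\right) - 186813 = \left(-302 + 256 - 4816\right) - 186813 = -4862 - 186813 = -191675$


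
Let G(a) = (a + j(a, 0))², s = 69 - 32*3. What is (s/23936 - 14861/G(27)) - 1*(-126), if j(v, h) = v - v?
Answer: 1842884765/17449344 ≈ 105.61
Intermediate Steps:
j(v, h) = 0
s = -27 (s = 69 - 96 = -27)
G(a) = a² (G(a) = (a + 0)² = a²)
(s/23936 - 14861/G(27)) - 1*(-126) = (-27/23936 - 14861/(27²)) - 1*(-126) = (-27*1/23936 - 14861/729) + 126 = (-27/23936 - 14861*1/729) + 126 = (-27/23936 - 14861/729) + 126 = -355732579/17449344 + 126 = 1842884765/17449344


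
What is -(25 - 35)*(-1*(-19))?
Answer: 190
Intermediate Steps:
-(25 - 35)*(-1*(-19)) = -(-10)*19 = -1*(-190) = 190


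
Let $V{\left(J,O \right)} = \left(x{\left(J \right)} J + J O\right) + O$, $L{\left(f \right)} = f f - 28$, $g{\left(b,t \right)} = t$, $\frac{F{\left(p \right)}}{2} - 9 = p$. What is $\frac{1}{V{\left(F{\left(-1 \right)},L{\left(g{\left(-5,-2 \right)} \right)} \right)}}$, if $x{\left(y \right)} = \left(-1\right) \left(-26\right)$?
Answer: $\frac{1}{8} \approx 0.125$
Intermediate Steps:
$x{\left(y \right)} = 26$
$F{\left(p \right)} = 18 + 2 p$
$L{\left(f \right)} = -28 + f^{2}$ ($L{\left(f \right)} = f^{2} - 28 = -28 + f^{2}$)
$V{\left(J,O \right)} = O + 26 J + J O$ ($V{\left(J,O \right)} = \left(26 J + J O\right) + O = O + 26 J + J O$)
$\frac{1}{V{\left(F{\left(-1 \right)},L{\left(g{\left(-5,-2 \right)} \right)} \right)}} = \frac{1}{\left(-28 + \left(-2\right)^{2}\right) + 26 \left(18 + 2 \left(-1\right)\right) + \left(18 + 2 \left(-1\right)\right) \left(-28 + \left(-2\right)^{2}\right)} = \frac{1}{\left(-28 + 4\right) + 26 \left(18 - 2\right) + \left(18 - 2\right) \left(-28 + 4\right)} = \frac{1}{-24 + 26 \cdot 16 + 16 \left(-24\right)} = \frac{1}{-24 + 416 - 384} = \frac{1}{8}$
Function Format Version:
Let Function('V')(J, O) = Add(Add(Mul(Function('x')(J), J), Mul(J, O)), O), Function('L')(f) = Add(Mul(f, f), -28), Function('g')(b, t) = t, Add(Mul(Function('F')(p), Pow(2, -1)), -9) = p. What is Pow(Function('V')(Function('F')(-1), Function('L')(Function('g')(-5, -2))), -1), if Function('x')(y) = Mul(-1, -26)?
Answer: Rational(1, 8) ≈ 0.12500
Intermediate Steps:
Function('x')(y) = 26
Function('F')(p) = Add(18, Mul(2, p))
Function('L')(f) = Add(-28, Pow(f, 2)) (Function('L')(f) = Add(Pow(f, 2), -28) = Add(-28, Pow(f, 2)))
Function('V')(J, O) = Add(O, Mul(26, J), Mul(J, O)) (Function('V')(J, O) = Add(Add(Mul(26, J), Mul(J, O)), O) = Add(O, Mul(26, J), Mul(J, O)))
Pow(Function('V')(Function('F')(-1), Function('L')(Function('g')(-5, -2))), -1) = Pow(Add(Add(-28, Pow(-2, 2)), Mul(26, Add(18, Mul(2, -1))), Mul(Add(18, Mul(2, -1)), Add(-28, Pow(-2, 2)))), -1) = Pow(Add(Add(-28, 4), Mul(26, Add(18, -2)), Mul(Add(18, -2), Add(-28, 4))), -1) = Pow(Add(-24, Mul(26, 16), Mul(16, -24)), -1) = Pow(Add(-24, 416, -384), -1) = Pow(8, -1) = Rational(1, 8)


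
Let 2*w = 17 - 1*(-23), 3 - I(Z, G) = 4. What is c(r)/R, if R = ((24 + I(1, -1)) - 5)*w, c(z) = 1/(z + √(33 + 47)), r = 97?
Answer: 97/3358440 - √5/839610 ≈ 2.6219e-5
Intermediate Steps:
I(Z, G) = -1 (I(Z, G) = 3 - 1*4 = 3 - 4 = -1)
c(z) = 1/(z + 4*√5) (c(z) = 1/(z + √80) = 1/(z + 4*√5))
w = 20 (w = (17 - 1*(-23))/2 = (17 + 23)/2 = (½)*40 = 20)
R = 360 (R = ((24 - 1) - 5)*20 = (23 - 5)*20 = 18*20 = 360)
c(r)/R = 1/((97 + 4*√5)*360) = (1/360)/(97 + 4*√5) = 1/(360*(97 + 4*√5))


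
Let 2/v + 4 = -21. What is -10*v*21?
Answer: 84/5 ≈ 16.800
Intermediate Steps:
v = -2/25 (v = 2/(-4 - 21) = 2/(-25) = 2*(-1/25) = -2/25 ≈ -0.080000)
-10*v*21 = -10*(-2/25)*21 = (⅘)*21 = 84/5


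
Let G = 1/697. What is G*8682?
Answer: 8682/697 ≈ 12.456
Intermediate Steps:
G = 1/697 ≈ 0.0014347
G*8682 = (1/697)*8682 = 8682/697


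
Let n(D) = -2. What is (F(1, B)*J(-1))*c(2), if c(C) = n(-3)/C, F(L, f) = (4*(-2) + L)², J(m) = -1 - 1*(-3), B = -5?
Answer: -98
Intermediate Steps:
J(m) = 2 (J(m) = -1 + 3 = 2)
F(L, f) = (-8 + L)²
c(C) = -2/C
(F(1, B)*J(-1))*c(2) = ((-8 + 1)²*2)*(-2/2) = ((-7)²*2)*(-2*½) = (49*2)*(-1) = 98*(-1) = -98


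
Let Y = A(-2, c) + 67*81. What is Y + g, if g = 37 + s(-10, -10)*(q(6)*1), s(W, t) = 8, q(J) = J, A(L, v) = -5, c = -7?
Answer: 5507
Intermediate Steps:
g = 85 (g = 37 + 8*(6*1) = 37 + 8*6 = 37 + 48 = 85)
Y = 5422 (Y = -5 + 67*81 = -5 + 5427 = 5422)
Y + g = 5422 + 85 = 5507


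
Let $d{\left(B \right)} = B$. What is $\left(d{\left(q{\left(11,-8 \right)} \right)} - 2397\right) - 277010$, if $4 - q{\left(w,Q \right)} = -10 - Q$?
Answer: $-279401$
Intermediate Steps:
$q{\left(w,Q \right)} = 14 + Q$ ($q{\left(w,Q \right)} = 4 - \left(-10 - Q\right) = 4 + \left(10 + Q\right) = 14 + Q$)
$\left(d{\left(q{\left(11,-8 \right)} \right)} - 2397\right) - 277010 = \left(\left(14 - 8\right) - 2397\right) - 277010 = \left(6 - 2397\right) - 277010 = -2391 - 277010 = -279401$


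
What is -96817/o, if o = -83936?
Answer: 96817/83936 ≈ 1.1535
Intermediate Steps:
-96817/o = -96817/(-83936) = -96817*(-1/83936) = 96817/83936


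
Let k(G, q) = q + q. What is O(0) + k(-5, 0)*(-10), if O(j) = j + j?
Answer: 0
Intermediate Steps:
k(G, q) = 2*q
O(j) = 2*j
O(0) + k(-5, 0)*(-10) = 2*0 + (2*0)*(-10) = 0 + 0*(-10) = 0 + 0 = 0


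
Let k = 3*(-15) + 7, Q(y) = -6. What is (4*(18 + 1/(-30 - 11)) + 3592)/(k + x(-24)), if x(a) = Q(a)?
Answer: -37555/451 ≈ -83.271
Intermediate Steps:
x(a) = -6
k = -38 (k = -45 + 7 = -38)
(4*(18 + 1/(-30 - 11)) + 3592)/(k + x(-24)) = (4*(18 + 1/(-30 - 11)) + 3592)/(-38 - 6) = (4*(18 + 1/(-41)) + 3592)/(-44) = (4*(18 - 1/41) + 3592)*(-1/44) = (4*(737/41) + 3592)*(-1/44) = (2948/41 + 3592)*(-1/44) = (150220/41)*(-1/44) = -37555/451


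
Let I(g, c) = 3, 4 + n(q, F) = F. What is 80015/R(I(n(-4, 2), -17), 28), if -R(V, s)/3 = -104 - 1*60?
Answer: 80015/492 ≈ 162.63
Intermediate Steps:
n(q, F) = -4 + F
R(V, s) = 492 (R(V, s) = -3*(-104 - 1*60) = -3*(-104 - 60) = -3*(-164) = 492)
80015/R(I(n(-4, 2), -17), 28) = 80015/492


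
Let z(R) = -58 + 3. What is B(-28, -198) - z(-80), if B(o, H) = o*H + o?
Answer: 5571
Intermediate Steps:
B(o, H) = o + H*o (B(o, H) = H*o + o = o + H*o)
z(R) = -55
B(-28, -198) - z(-80) = -28*(1 - 198) - 1*(-55) = -28*(-197) + 55 = 5516 + 55 = 5571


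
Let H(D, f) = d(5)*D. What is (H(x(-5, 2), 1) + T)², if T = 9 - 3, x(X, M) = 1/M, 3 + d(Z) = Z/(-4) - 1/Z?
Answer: 22801/1600 ≈ 14.251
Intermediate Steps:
d(Z) = -3 - 1/Z - Z/4 (d(Z) = -3 + (Z/(-4) - 1/Z) = -3 + (Z*(-¼) - 1/Z) = -3 + (-Z/4 - 1/Z) = -3 + (-1/Z - Z/4) = -3 - 1/Z - Z/4)
H(D, f) = -89*D/20 (H(D, f) = (-3 - 1/5 - ¼*5)*D = (-3 - 1*⅕ - 5/4)*D = (-3 - ⅕ - 5/4)*D = -89*D/20)
T = 6
(H(x(-5, 2), 1) + T)² = (-89/20/2 + 6)² = (-89/20*½ + 6)² = (-89/40 + 6)² = (151/40)² = 22801/1600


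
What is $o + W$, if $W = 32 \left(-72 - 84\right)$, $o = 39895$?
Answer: $34903$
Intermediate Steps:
$W = -4992$ ($W = 32 \left(-156\right) = -4992$)
$o + W = 39895 - 4992 = 34903$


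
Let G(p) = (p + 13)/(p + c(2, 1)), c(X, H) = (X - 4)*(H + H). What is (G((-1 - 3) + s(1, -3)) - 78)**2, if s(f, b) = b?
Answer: 746496/121 ≈ 6169.4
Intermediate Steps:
c(X, H) = 2*H*(-4 + X) (c(X, H) = (-4 + X)*(2*H) = 2*H*(-4 + X))
G(p) = (13 + p)/(-4 + p) (G(p) = (p + 13)/(p + 2*1*(-4 + 2)) = (13 + p)/(p + 2*1*(-2)) = (13 + p)/(p - 4) = (13 + p)/(-4 + p))
(G((-1 - 3) + s(1, -3)) - 78)**2 = ((13 + ((-1 - 3) - 3))/(-4 + ((-1 - 3) - 3)) - 78)**2 = ((13 + (-4 - 3))/(-4 + (-4 - 3)) - 78)**2 = ((13 - 7)/(-4 - 7) - 78)**2 = (6/(-11) - 78)**2 = (-1/11*6 - 78)**2 = (-6/11 - 78)**2 = (-864/11)**2 = 746496/121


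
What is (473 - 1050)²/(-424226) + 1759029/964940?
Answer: 212484663647/204676318220 ≈ 1.0381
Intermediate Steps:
(473 - 1050)²/(-424226) + 1759029/964940 = (-577)²*(-1/424226) + 1759029*(1/964940) = 332929*(-1/424226) + 1759029/964940 = -332929/424226 + 1759029/964940 = 212484663647/204676318220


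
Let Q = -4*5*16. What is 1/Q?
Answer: -1/320 ≈ -0.0031250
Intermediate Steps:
Q = -320 (Q = -20*16 = -320)
1/Q = 1/(-320) = -1/320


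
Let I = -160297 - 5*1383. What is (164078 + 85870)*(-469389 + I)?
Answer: -159117146748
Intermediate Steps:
I = -167212 (I = -160297 - 6915 = -167212)
(164078 + 85870)*(-469389 + I) = (164078 + 85870)*(-469389 - 167212) = 249948*(-636601) = -159117146748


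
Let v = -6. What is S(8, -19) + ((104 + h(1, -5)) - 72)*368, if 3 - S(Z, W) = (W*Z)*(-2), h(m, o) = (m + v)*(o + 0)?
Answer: 20675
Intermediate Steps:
h(m, o) = o*(-6 + m) (h(m, o) = (m - 6)*(o + 0) = (-6 + m)*o = o*(-6 + m))
S(Z, W) = 3 + 2*W*Z (S(Z, W) = 3 - W*Z*(-2) = 3 - (-2)*W*Z = 3 + 2*W*Z)
S(8, -19) + ((104 + h(1, -5)) - 72)*368 = (3 + 2*(-19)*8) + ((104 - 5*(-6 + 1)) - 72)*368 = (3 - 304) + ((104 - 5*(-5)) - 72)*368 = -301 + ((104 + 25) - 72)*368 = -301 + (129 - 72)*368 = -301 + 57*368 = -301 + 20976 = 20675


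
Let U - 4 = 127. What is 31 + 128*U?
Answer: 16799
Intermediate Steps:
U = 131 (U = 4 + 127 = 131)
31 + 128*U = 31 + 128*131 = 31 + 16768 = 16799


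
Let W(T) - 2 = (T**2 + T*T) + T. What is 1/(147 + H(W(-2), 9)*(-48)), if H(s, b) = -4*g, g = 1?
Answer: 1/339 ≈ 0.0029499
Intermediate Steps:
W(T) = 2 + T + 2*T**2 (W(T) = 2 + ((T**2 + T*T) + T) = 2 + ((T**2 + T**2) + T) = 2 + (2*T**2 + T) = 2 + (T + 2*T**2) = 2 + T + 2*T**2)
H(s, b) = -4 (H(s, b) = -4*1 = -4)
1/(147 + H(W(-2), 9)*(-48)) = 1/(147 - 4*(-48)) = 1/(147 + 192) = 1/339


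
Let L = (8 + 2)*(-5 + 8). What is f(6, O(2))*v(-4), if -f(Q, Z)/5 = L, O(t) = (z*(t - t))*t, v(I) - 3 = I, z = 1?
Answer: 150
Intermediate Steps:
v(I) = 3 + I
L = 30 (L = 10*3 = 30)
O(t) = 0 (O(t) = (1*(t - t))*t = (1*0)*t = 0*t = 0)
f(Q, Z) = -150 (f(Q, Z) = -5*30 = -150)
f(6, O(2))*v(-4) = -150*(3 - 4) = -150*(-1) = 150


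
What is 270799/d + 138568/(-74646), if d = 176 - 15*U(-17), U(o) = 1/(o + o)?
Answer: 343223421902/223900677 ≈ 1532.9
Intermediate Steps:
U(o) = 1/(2*o)
d = 5999/34 (d = 176 - 15/(2*(-17)) = 176 - 15*(-1)/(2*17) = 176 - 15*(-1/34) = 176 + 15/34 = 5999/34 ≈ 176.44)
270799/d + 138568/(-74646) = 270799/(5999/34) + 138568/(-74646) = 270799*(34/5999) + 138568*(-1/74646) = 9207166/5999 - 69284/37323 = 343223421902/223900677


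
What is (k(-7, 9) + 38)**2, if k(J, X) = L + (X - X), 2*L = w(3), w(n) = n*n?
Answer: 7225/4 ≈ 1806.3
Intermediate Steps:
w(n) = n**2
L = 9/2 (L = (1/2)*3**2 = (1/2)*9 = 9/2 ≈ 4.5000)
k(J, X) = 9/2 (k(J, X) = 9/2 + (X - X) = 9/2 + 0 = 9/2)
(k(-7, 9) + 38)**2 = (9/2 + 38)**2 = (85/2)**2 = 7225/4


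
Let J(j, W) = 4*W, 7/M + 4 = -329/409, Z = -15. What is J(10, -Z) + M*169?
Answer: -365947/1965 ≈ -186.23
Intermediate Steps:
M = -2863/1965 (M = 7/(-4 - 329/409) = 7/(-1965/409) = 7*(-409/1965) = -2863/1965 ≈ -1.4570)
J(10, -Z) + M*169 = 4*(-1*(-15)) - 2863/1965*169 = 4*15 - 483847/1965 = 60 - 483847/1965 = -365947/1965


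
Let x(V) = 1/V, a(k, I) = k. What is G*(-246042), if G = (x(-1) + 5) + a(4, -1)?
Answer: -1968336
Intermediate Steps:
G = 8 (G = (1/(-1) + 5) + 4 = (-1 + 5) + 4 = 4 + 4 = 8)
G*(-246042) = 8*(-246042) = -1968336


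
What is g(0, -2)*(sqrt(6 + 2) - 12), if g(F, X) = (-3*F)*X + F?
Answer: 0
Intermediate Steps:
g(F, X) = F - 3*F*X (g(F, X) = -3*F*X + F = F - 3*F*X)
g(0, -2)*(sqrt(6 + 2) - 12) = (0*(1 - 3*(-2)))*(sqrt(6 + 2) - 12) = (0*(1 + 6))*(sqrt(8) - 12) = (0*7)*(2*sqrt(2) - 12) = 0*(-12 + 2*sqrt(2)) = 0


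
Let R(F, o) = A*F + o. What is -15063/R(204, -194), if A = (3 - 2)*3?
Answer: -15063/418 ≈ -36.036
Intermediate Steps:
A = 3 (A = 1*3 = 3)
R(F, o) = o + 3*F (R(F, o) = 3*F + o = o + 3*F)
-15063/R(204, -194) = -15063/(-194 + 3*204) = -15063/(-194 + 612) = -15063/418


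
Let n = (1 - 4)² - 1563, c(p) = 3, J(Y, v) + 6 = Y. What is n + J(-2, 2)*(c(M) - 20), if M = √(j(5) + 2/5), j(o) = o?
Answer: -1418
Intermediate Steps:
J(Y, v) = -6 + Y
M = 3*√15/5 (M = √(5 + 2/5) = √(5 + 2*(⅕)) = √(5 + ⅖) = √(27/5) = 3*√15/5 ≈ 2.3238)
n = -1554 (n = (-3)² - 1563 = 9 - 1563 = -1554)
n + J(-2, 2)*(c(M) - 20) = -1554 + (-6 - 2)*(3 - 20) = -1554 - 8*(-17) = -1554 + 136 = -1418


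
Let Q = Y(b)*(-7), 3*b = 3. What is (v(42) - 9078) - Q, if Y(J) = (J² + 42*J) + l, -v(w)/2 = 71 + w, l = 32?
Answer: -8779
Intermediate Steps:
b = 1 (b = (⅓)*3 = 1)
v(w) = -142 - 2*w (v(w) = -2*(71 + w) = -142 - 2*w)
Y(J) = 32 + J² + 42*J (Y(J) = (J² + 42*J) + 32 = 32 + J² + 42*J)
Q = -525 (Q = (32 + 1² + 42*1)*(-7) = (32 + 1 + 42)*(-7) = 75*(-7) = -525)
(v(42) - 9078) - Q = ((-142 - 2*42) - 9078) - 1*(-525) = ((-142 - 84) - 9078) + 525 = (-226 - 9078) + 525 = -9304 + 525 = -8779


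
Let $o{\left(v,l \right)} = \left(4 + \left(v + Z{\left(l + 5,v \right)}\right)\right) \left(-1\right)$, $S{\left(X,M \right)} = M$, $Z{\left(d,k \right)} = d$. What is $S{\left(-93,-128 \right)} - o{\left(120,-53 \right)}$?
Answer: $-52$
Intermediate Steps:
$o{\left(v,l \right)} = -9 - l - v$ ($o{\left(v,l \right)} = \left(4 + \left(v + \left(l + 5\right)\right)\right) \left(-1\right) = \left(4 + \left(v + \left(5 + l\right)\right)\right) \left(-1\right) = \left(4 + \left(5 + l + v\right)\right) \left(-1\right) = \left(9 + l + v\right) \left(-1\right) = -9 - l - v$)
$S{\left(-93,-128 \right)} - o{\left(120,-53 \right)} = -128 - \left(-9 - -53 - 120\right) = -128 - \left(-9 + 53 - 120\right) = -128 - -76 = -128 + 76 = -52$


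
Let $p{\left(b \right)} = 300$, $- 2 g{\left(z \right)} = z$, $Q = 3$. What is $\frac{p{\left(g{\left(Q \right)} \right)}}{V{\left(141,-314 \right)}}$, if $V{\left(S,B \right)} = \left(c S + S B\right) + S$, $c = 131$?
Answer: $- \frac{50}{4277} \approx -0.01169$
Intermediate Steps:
$g{\left(z \right)} = - \frac{z}{2}$
$V{\left(S,B \right)} = 132 S + B S$ ($V{\left(S,B \right)} = \left(131 S + S B\right) + S = \left(131 S + B S\right) + S = 132 S + B S$)
$\frac{p{\left(g{\left(Q \right)} \right)}}{V{\left(141,-314 \right)}} = \frac{300}{141 \left(132 - 314\right)} = \frac{300}{141 \left(-182\right)} = \frac{300}{-25662} = 300 \left(- \frac{1}{25662}\right) = - \frac{50}{4277}$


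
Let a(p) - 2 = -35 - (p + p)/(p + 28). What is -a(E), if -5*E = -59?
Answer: 6685/199 ≈ 33.593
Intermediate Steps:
E = 59/5 (E = -1/5*(-59) = 59/5 ≈ 11.800)
a(p) = -33 - 2*p/(28 + p) (a(p) = 2 + (-35 - (p + p)/(p + 28)) = 2 + (-35 - 2*p/(28 + p)) = -33 - 2*p/(28 + p))
-a(E) = -7*(-132 - 5*59/5)/(28 + 59/5) = -7*(-132 - 59)/199/5 = -7*5*(-191)/199 = -1*(-6685/199) = 6685/199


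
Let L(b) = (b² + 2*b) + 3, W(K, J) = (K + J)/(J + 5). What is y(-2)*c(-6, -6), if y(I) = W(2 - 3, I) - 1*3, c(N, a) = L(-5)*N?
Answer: 432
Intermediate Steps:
W(K, J) = (J + K)/(5 + J)
L(b) = 3 + b² + 2*b
c(N, a) = 18*N (c(N, a) = (3 + (-5)² + 2*(-5))*N = (3 + 25 - 10)*N = 18*N)
y(I) = -3 + (-1 + I)/(5 + I) (y(I) = (I + (2 - 3))/(5 + I) - 1*3 = (I - 1)/(5 + I) - 3 = (-1 + I)/(5 + I) - 3 = -3 + (-1 + I)/(5 + I))
y(-2)*c(-6, -6) = (2*(-8 - 1*(-2))/(5 - 2))*(18*(-6)) = (2*(-8 + 2)/3)*(-108) = (2*(⅓)*(-6))*(-108) = -4*(-108) = 432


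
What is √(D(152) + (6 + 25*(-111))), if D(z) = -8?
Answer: I*√2777 ≈ 52.697*I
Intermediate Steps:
√(D(152) + (6 + 25*(-111))) = √(-8 + (6 + 25*(-111))) = √(-8 + (6 - 2775)) = √(-8 - 2769) = √(-2777) = I*√2777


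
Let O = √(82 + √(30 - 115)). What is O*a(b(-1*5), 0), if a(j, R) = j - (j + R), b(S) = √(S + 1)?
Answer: 0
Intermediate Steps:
b(S) = √(1 + S)
a(j, R) = -R (a(j, R) = j - (R + j) = j + (-R - j) = -R)
O = √(82 + I*√85) (O = √(82 + √(-85)) = √(82 + I*√85) ≈ 9.0696 + 0.50826*I)
O*a(b(-1*5), 0) = √(82 + I*√85)*(-1*0) = √(82 + I*√85)*0 = 0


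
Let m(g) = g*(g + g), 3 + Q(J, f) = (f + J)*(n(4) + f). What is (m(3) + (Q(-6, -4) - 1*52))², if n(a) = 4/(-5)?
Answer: 121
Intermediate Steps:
n(a) = -⅘ (n(a) = 4*(-⅕) = -⅘)
Q(J, f) = -3 + (-⅘ + f)*(J + f) (Q(J, f) = -3 + (f + J)*(-⅘ + f) = -3 + (J + f)*(-⅘ + f) = -3 + (-⅘ + f)*(J + f))
m(g) = 2*g² (m(g) = g*(2*g) = 2*g²)
(m(3) + (Q(-6, -4) - 1*52))² = (2*3² + ((-3 + (-4)² - ⅘*(-6) - ⅘*(-4) - 6*(-4)) - 1*52))² = (2*9 + ((-3 + 16 + 24/5 + 16/5 + 24) - 52))² = (18 + (45 - 52))² = (18 - 7)² = 11² = 121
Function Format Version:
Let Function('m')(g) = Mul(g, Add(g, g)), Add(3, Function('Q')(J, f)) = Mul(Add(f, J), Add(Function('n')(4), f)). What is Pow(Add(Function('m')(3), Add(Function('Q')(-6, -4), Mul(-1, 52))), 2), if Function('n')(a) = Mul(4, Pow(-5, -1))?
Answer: 121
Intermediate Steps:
Function('n')(a) = Rational(-4, 5) (Function('n')(a) = Mul(4, Rational(-1, 5)) = Rational(-4, 5))
Function('Q')(J, f) = Add(-3, Mul(Add(Rational(-4, 5), f), Add(J, f))) (Function('Q')(J, f) = Add(-3, Mul(Add(f, J), Add(Rational(-4, 5), f))) = Add(-3, Mul(Add(J, f), Add(Rational(-4, 5), f))) = Add(-3, Mul(Add(Rational(-4, 5), f), Add(J, f))))
Function('m')(g) = Mul(2, Pow(g, 2)) (Function('m')(g) = Mul(g, Mul(2, g)) = Mul(2, Pow(g, 2)))
Pow(Add(Function('m')(3), Add(Function('Q')(-6, -4), Mul(-1, 52))), 2) = Pow(Add(Mul(2, Pow(3, 2)), Add(Add(-3, Pow(-4, 2), Mul(Rational(-4, 5), -6), Mul(Rational(-4, 5), -4), Mul(-6, -4)), Mul(-1, 52))), 2) = Pow(Add(Mul(2, 9), Add(Add(-3, 16, Rational(24, 5), Rational(16, 5), 24), -52)), 2) = Pow(Add(18, Add(45, -52)), 2) = Pow(Add(18, -7), 2) = Pow(11, 2) = 121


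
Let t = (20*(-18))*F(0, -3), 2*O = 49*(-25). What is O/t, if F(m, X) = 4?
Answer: 245/576 ≈ 0.42535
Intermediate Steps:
O = -1225/2 (O = (49*(-25))/2 = (1/2)*(-1225) = -1225/2 ≈ -612.50)
t = -1440 (t = (20*(-18))*4 = -360*4 = -1440)
O/t = -1225/2/(-1440) = -1225/2*(-1/1440) = 245/576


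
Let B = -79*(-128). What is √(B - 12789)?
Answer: I*√2677 ≈ 51.74*I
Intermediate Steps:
B = 10112
√(B - 12789) = √(10112 - 12789) = √(-2677) = I*√2677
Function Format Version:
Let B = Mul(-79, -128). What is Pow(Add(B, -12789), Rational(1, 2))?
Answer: Mul(I, Pow(2677, Rational(1, 2))) ≈ Mul(51.740, I)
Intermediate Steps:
B = 10112
Pow(Add(B, -12789), Rational(1, 2)) = Pow(Add(10112, -12789), Rational(1, 2)) = Pow(-2677, Rational(1, 2)) = Mul(I, Pow(2677, Rational(1, 2)))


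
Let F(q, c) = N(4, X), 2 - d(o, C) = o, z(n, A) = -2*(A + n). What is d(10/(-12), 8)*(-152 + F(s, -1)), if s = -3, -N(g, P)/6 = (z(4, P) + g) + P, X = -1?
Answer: -1139/3 ≈ -379.67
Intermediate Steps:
z(n, A) = -2*A - 2*n
d(o, C) = 2 - o
N(g, P) = 48 - 6*g + 6*P (N(g, P) = -6*(((-2*P - 2*4) + g) + P) = -6*(((-2*P - 8) + g) + P) = -6*(((-8 - 2*P) + g) + P) = -6*((-8 + g - 2*P) + P) = -6*(-8 + g - P) = 48 - 6*g + 6*P)
F(q, c) = 18 (F(q, c) = 48 - 6*4 + 6*(-1) = 48 - 24 - 6 = 18)
d(10/(-12), 8)*(-152 + F(s, -1)) = (2 - 10/(-12))*(-152 + 18) = (2 - 10*(-1)/12)*(-134) = (2 - 1*(-⅚))*(-134) = (2 + ⅚)*(-134) = (17/6)*(-134) = -1139/3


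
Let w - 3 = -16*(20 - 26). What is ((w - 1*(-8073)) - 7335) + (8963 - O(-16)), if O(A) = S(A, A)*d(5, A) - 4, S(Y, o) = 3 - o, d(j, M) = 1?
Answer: 9785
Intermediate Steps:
w = 99 (w = 3 - 16*(20 - 26) = 3 - 16*(-6) = 3 + 96 = 99)
O(A) = -1 - A (O(A) = (3 - A)*1 - 4 = (3 - A) - 4 = -1 - A)
((w - 1*(-8073)) - 7335) + (8963 - O(-16)) = ((99 - 1*(-8073)) - 7335) + (8963 - (-1 - 1*(-16))) = ((99 + 8073) - 7335) + (8963 - (-1 + 16)) = (8172 - 7335) + (8963 - 1*15) = 837 + (8963 - 15) = 837 + 8948 = 9785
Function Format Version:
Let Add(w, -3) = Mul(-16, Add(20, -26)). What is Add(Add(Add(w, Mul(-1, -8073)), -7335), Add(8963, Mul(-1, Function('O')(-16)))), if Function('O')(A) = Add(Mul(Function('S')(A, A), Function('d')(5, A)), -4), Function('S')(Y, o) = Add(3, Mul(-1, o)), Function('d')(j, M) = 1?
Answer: 9785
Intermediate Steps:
w = 99 (w = Add(3, Mul(-16, Add(20, -26))) = Add(3, Mul(-16, -6)) = Add(3, 96) = 99)
Function('O')(A) = Add(-1, Mul(-1, A)) (Function('O')(A) = Add(Mul(Add(3, Mul(-1, A)), 1), -4) = Add(Add(3, Mul(-1, A)), -4) = Add(-1, Mul(-1, A)))
Add(Add(Add(w, Mul(-1, -8073)), -7335), Add(8963, Mul(-1, Function('O')(-16)))) = Add(Add(Add(99, Mul(-1, -8073)), -7335), Add(8963, Mul(-1, Add(-1, Mul(-1, -16))))) = Add(Add(Add(99, 8073), -7335), Add(8963, Mul(-1, Add(-1, 16)))) = Add(Add(8172, -7335), Add(8963, Mul(-1, 15))) = Add(837, Add(8963, -15)) = Add(837, 8948) = 9785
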